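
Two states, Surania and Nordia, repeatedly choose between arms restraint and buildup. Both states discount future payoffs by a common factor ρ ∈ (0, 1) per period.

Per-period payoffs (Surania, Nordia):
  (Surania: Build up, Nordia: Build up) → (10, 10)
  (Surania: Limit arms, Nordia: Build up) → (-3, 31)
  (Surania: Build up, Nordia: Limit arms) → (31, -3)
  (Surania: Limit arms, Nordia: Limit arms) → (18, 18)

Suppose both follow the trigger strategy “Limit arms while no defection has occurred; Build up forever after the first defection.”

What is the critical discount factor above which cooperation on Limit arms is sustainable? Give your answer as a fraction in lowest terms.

Cooperation forever yields 18 each period: 18/(1−ρ).
Deviating yields 31 once, then 10 forever: 31 + 10ρ/(1−ρ).
No profitable deviation requires 18/(1−ρ) ≥ 31 + 10ρ/(1−ρ).
Multiplying by (1−ρ): 18 ≥ 31(1−ρ) + 10ρ = 31 − 21ρ.
So 21ρ ≥ 13, i.e. ρ ≥ 13/21.

13/21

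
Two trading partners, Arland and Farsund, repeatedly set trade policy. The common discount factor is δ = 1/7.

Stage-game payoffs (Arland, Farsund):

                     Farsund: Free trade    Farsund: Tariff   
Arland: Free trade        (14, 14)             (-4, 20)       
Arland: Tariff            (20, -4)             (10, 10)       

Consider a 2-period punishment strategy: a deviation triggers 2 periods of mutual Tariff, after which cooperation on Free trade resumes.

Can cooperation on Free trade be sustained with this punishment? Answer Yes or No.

No

IC: δ+…+δ^2 ≥ (20−14)/(14−10) = 3/2.
At δ = 1/7: partial sum = 0.1633 < 1.5000. Cooperation not sustainable.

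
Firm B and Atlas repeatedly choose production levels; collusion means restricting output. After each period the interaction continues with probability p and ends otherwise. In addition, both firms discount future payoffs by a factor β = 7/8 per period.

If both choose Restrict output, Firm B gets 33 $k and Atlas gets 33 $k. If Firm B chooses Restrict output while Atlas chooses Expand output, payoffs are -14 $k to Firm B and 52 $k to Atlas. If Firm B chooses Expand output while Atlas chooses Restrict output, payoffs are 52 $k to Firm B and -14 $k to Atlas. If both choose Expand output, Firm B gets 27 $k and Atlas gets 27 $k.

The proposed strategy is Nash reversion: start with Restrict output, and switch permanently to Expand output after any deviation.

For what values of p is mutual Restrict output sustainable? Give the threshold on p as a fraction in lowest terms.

152/175

Expected continuation weight on next period's payoff is β·p = 7/8·p, which plays the role of the discount factor.
Cooperation requires 7/8·p ≥ (52−33)/(52−27) = 19/25, hence p ≥ 152/175.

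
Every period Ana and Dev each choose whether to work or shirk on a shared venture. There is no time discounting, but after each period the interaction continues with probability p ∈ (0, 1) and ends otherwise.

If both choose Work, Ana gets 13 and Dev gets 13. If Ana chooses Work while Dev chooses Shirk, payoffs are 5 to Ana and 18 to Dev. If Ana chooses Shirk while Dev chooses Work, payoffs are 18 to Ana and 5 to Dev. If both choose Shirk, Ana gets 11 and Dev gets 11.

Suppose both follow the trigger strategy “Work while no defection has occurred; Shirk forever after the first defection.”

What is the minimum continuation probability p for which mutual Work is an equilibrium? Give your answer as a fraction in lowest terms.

5/7

Expected cooperation value is 13 + p·13 + p²·13 + … = 13/(1−p); deviation gives 18 + p·11/(1−p).
13 ≥ 18(1−p) + 11p ⇒ 7p ≥ 5 ⇒ p ≥ 5/7.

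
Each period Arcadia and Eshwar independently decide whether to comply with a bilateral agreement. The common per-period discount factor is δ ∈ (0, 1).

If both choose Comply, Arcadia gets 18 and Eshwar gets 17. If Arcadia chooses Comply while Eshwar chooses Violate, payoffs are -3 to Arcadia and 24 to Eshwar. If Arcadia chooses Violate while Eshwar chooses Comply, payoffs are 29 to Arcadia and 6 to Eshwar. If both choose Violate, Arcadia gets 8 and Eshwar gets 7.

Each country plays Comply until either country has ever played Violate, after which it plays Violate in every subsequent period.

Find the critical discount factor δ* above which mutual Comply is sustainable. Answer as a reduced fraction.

Arcadia's threshold: (29−18)/(29−8) = 11/21.
Eshwar's threshold: (24−17)/(24−7) = 7/17.
11/21 > 7/17, so Arcadia binds and δ* = 11/21.

11/21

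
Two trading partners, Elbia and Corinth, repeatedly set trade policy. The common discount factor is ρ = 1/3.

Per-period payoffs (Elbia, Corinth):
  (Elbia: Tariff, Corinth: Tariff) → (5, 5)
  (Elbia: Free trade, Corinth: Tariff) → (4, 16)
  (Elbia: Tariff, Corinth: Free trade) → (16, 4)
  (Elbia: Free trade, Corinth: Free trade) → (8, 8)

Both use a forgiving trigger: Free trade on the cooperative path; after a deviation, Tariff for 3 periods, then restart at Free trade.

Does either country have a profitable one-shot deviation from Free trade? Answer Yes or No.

A one-shot deviation gives 16 now, then 5 for 3 periods, then back to 8.
Gain from deviating: (16−8) today; loss: (8−5) in each of the next 3 periods.
No-deviation condition: (8−5)(ρ+…+ρ^3) ≥ 16−8, i.e. ρ+…+ρ^3 ≥ 8/3.
At ρ = 1/3: ρ+…+ρ^3 = 0.4815 < 2.6667.
So cooperation is not sustainable.

Yes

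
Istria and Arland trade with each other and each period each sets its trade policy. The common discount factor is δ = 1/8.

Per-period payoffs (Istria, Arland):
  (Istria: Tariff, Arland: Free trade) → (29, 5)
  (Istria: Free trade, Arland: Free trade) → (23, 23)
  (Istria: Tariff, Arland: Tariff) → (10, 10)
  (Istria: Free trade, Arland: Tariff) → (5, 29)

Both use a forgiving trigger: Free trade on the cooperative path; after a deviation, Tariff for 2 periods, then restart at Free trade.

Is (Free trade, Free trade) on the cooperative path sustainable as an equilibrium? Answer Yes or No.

A one-shot deviation gives 29 now, then 10 for 2 periods, then back to 23.
Gain from deviating: (29−23) today; loss: (23−10) in each of the next 2 periods.
No-deviation condition: (23−10)(δ+…+δ^2) ≥ 29−23, i.e. δ+…+δ^2 ≥ 6/13.
At δ = 1/8: δ+…+δ^2 = 0.1406 < 0.4615.
So cooperation is not sustainable.

No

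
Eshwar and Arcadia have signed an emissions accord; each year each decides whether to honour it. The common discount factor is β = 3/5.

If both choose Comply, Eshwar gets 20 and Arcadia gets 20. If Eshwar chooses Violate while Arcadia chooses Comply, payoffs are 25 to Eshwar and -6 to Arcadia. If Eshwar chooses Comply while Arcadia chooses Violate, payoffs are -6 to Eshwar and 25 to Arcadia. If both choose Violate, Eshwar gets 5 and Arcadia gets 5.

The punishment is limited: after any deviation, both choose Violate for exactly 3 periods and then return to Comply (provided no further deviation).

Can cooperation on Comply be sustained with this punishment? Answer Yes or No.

Yes

IC: β+…+β^3 ≥ (25−20)/(20−5) = 1/3.
At β = 3/5: partial sum = 1.1760 ≥ 0.3333. Cooperation sustainable.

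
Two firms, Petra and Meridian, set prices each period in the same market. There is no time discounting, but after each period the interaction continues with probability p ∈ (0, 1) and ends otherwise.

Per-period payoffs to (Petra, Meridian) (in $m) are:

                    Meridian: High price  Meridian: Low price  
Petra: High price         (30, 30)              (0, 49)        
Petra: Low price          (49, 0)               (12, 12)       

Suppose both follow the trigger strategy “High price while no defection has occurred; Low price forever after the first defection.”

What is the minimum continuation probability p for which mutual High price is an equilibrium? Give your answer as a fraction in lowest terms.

19/37

With no time discounting, the continuation probability p plays the role of the discount factor.
Grim-trigger IC: 30/(1−p) ≥ 49 + 12p/(1−p) ⇒ p ≥ (49−30)/(49−12) = 19/37.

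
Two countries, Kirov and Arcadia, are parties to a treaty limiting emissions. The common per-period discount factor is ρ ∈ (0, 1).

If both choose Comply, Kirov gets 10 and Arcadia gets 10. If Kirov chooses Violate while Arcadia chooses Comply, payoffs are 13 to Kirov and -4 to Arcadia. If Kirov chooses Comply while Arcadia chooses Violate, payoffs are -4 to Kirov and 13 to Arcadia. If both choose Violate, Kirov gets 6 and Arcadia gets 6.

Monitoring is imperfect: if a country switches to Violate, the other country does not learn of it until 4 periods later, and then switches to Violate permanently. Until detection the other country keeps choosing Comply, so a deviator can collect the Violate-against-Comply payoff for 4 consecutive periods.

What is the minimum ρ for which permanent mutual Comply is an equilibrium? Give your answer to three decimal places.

A deviator earns 13 for 4 periods, then 6 forever; cooperating earns 10 forever. Multiplying the IC by (1−ρ):
10 ≥ 13(1−ρ^4) + 6ρ^4, so 7·ρ^4 ≥ 3 and ρ^4 ≥ 3/7.
ρ ≥ (3/7)^(1/4) ≈ 0.809.

0.809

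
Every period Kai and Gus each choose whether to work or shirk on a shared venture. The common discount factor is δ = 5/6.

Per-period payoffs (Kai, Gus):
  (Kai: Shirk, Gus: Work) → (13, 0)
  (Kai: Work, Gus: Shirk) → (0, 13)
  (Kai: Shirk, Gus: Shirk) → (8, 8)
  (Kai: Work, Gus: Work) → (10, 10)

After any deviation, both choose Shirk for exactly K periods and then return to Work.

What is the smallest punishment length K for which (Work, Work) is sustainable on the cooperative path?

2

Need Σ_{k=1}^{K} δ^k ≥ (13−10)/(10−8) = 1.5000 at δ = 5/6.
At K = 1 the sum is 0.8333 < 1.5000; at K = 2 it is 1.5278 ≥ 1.5000.
So the minimum punishment length is K = 2.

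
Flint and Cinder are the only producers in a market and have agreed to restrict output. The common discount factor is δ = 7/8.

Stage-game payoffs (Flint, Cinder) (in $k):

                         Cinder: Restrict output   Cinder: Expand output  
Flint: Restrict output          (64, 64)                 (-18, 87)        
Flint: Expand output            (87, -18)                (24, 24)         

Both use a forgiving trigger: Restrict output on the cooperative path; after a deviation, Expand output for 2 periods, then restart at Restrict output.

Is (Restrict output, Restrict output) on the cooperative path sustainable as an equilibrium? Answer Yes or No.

Comparing payoff streams over the 3 periods until play realigns: cooperate → 64(1+δ+…+δ^2); deviate → 87 + 24(δ+…+δ^2).
Cooperation is sustained iff (64−24)(δ+…+δ^2) ≥ 87−64.
δ+…+δ^2 = 7/8·(1−(7/8)^2)/(1−7/8) = 1.6406, and (87−64)/(64−24) = 0.5750.
1.6406 ≥ 0.5750, so cooperation is sustainable.

Yes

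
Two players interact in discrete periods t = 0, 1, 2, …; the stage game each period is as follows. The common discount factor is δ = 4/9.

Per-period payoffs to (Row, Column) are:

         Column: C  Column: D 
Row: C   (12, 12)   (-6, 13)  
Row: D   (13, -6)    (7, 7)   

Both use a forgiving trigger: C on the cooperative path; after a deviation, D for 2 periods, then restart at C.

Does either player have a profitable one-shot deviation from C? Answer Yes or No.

No

A one-shot deviation gives 13 now, then 7 for 2 periods, then back to 12.
Gain from deviating: (13−12) today; loss: (12−7) in each of the next 2 periods.
No-deviation condition: (12−7)(δ+…+δ^2) ≥ 13−12, i.e. δ+…+δ^2 ≥ 1/5.
At δ = 4/9: δ+…+δ^2 = 0.6420 ≥ 0.2000.
So cooperation is sustainable.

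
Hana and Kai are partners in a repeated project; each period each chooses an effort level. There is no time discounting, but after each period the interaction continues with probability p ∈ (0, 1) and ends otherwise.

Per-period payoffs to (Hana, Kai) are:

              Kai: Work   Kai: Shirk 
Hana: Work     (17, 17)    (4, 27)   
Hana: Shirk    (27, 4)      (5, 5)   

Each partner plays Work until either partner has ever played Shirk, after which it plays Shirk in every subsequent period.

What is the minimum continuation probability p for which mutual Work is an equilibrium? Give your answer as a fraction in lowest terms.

Expected cooperation value is 17 + p·17 + p²·17 + … = 17/(1−p); deviation gives 27 + p·5/(1−p).
17 ≥ 27(1−p) + 5p ⇒ 22p ≥ 10 ⇒ p ≥ 10/22 = 5/11.

5/11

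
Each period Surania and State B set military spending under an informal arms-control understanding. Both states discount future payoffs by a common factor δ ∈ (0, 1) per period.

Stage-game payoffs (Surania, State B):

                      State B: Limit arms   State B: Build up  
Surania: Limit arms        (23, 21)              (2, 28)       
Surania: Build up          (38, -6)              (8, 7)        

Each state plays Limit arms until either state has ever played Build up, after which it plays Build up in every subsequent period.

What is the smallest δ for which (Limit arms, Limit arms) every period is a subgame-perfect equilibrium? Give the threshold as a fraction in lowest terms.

Surania's threshold: (38−23)/(38−8) = 1/2.
State B's threshold: (28−21)/(28−7) = 1/3.
1/2 > 1/3, so Surania binds and δ* = 1/2.

1/2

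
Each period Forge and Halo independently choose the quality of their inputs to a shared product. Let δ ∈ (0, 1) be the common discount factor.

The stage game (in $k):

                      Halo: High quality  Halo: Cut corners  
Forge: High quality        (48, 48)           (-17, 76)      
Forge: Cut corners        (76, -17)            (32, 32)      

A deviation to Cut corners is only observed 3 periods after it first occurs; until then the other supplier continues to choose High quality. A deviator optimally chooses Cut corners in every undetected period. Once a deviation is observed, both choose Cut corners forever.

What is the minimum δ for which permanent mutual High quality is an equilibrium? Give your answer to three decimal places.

The best deviation is to choose Cut corners for all 3 undetected periods, earning 76 each, then 32 forever once detected.
Deviation value: 76(1−δ^3)/(1−δ) + 32δ^3/(1−δ); cooperation value: 48/(1−δ).
IC: 48 ≥ 76(1−δ^3) + 32δ^3 = 76 − 44δ^3.
So δ^3 ≥ 28/44 = 7/11, giving δ ≥ (7/11)^(1/3) ≈ 0.860.

0.860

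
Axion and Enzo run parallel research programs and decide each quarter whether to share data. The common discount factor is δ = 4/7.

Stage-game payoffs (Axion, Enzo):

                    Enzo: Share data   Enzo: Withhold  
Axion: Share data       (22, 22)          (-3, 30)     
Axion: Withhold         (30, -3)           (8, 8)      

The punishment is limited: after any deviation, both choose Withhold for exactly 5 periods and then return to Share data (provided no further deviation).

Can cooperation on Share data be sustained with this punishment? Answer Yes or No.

Yes

A one-shot deviation gives 30 now, then 8 for 5 periods, then back to 22.
Gain from deviating: (30−22) today; loss: (22−8) in each of the next 5 periods.
No-deviation condition: (22−8)(δ+…+δ^5) ≥ 30−22, i.e. δ+…+δ^5 ≥ 4/7.
At δ = 4/7: δ+…+δ^5 = 1.2521 ≥ 0.5714.
So cooperation is sustainable.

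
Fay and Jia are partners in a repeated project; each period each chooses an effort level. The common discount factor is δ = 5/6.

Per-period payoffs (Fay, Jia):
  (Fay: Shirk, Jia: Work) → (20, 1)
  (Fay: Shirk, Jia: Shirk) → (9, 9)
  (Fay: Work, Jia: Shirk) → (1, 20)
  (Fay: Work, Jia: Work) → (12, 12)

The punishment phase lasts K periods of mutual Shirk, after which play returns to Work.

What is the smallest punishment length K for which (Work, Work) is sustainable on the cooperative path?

IC: δ(1−δ^K)/(1−δ) ≥ (20−12)/(12−9) = 8/3.
With δ = 5/6: need 1 − δ^K ≥ 8/3·(1−5/6)/(5/6), i.e. δ^K ≤ 0.4667.
Since (5/6)^4 = 0.4823 and (5/6)^5 = 0.4019, the smallest such K is 5.

5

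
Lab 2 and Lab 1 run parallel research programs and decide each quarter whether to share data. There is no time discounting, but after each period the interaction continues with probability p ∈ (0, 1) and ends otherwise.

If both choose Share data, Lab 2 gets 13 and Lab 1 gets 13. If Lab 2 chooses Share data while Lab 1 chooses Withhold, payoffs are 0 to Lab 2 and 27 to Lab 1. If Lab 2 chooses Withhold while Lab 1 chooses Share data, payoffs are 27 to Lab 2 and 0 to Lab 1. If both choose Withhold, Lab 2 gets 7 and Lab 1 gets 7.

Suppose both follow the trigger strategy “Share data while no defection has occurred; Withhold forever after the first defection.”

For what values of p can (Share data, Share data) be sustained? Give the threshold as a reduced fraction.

Expected cooperation value is 13 + p·13 + p²·13 + … = 13/(1−p); deviation gives 27 + p·7/(1−p).
13 ≥ 27(1−p) + 7p ⇒ 20p ≥ 14 ⇒ p ≥ 14/20 = 7/10.

7/10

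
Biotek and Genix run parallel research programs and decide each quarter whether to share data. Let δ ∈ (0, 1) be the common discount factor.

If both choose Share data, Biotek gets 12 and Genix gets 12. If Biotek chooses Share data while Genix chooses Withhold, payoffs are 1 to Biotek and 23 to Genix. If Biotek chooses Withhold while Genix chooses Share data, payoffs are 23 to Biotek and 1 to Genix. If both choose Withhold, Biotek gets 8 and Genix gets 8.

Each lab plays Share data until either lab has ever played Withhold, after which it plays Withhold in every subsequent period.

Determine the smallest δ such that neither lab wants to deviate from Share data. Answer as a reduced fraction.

12/(1−δ) ≥ 23 + 8δ/(1−δ)
12 ≥ 23 − 15δ
δ ≥ 11/15.

11/15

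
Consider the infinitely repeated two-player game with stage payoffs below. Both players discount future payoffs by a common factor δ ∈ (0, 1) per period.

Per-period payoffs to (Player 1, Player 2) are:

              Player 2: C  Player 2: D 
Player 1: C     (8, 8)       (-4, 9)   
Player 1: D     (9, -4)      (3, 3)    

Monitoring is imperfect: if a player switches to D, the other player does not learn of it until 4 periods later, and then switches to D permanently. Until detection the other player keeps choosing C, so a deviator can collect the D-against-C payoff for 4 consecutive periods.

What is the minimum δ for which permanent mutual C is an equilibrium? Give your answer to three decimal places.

0.639

The best deviation is to choose D for all 4 undetected periods, earning 9 each, then 3 forever once detected.
Deviation value: 9(1−δ^4)/(1−δ) + 3δ^4/(1−δ); cooperation value: 8/(1−δ).
IC: 8 ≥ 9(1−δ^4) + 3δ^4 = 9 − 6δ^4.
So δ^4 ≥ 1/6, giving δ ≥ (1/6)^(1/4) ≈ 0.639.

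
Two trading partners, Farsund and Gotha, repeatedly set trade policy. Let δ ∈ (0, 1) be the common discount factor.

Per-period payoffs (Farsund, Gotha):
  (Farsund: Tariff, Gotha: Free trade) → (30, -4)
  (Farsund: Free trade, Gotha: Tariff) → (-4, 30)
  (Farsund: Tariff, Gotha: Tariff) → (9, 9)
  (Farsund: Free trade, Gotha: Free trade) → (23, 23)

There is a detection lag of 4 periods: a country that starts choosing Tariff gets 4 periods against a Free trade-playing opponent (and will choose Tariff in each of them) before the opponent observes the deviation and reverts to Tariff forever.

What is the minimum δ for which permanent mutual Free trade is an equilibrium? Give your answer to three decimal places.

0.760

The best deviation is to choose Tariff for all 4 undetected periods, earning 30 each, then 9 forever once detected.
Deviation value: 30(1−δ^4)/(1−δ) + 9δ^4/(1−δ); cooperation value: 23/(1−δ).
IC: 23 ≥ 30(1−δ^4) + 9δ^4 = 30 − 21δ^4.
So δ^4 ≥ 7/21 = 1/3, giving δ ≥ (1/3)^(1/4) ≈ 0.760.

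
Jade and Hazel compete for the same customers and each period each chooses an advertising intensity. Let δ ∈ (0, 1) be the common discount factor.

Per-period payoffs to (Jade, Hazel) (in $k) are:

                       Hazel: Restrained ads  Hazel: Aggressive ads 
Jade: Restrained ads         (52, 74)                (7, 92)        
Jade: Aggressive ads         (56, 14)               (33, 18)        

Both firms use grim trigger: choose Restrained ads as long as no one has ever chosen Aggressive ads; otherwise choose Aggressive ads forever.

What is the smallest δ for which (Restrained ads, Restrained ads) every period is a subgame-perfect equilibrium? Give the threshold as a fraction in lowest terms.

9/37

Jade's threshold: (56−52)/(56−33) = 4/23.
Hazel's threshold: (92−74)/(92−18) = 9/37.
4/23 < 9/37, so Hazel binds and δ* = 9/37.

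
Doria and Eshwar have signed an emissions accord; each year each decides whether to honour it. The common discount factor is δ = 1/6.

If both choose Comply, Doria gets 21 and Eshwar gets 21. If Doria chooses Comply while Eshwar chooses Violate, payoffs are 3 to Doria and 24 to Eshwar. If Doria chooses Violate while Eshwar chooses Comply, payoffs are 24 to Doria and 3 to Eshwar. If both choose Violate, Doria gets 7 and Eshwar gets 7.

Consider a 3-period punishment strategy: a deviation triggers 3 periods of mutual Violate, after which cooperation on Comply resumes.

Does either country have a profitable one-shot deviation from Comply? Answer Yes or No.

A one-shot deviation gives 24 now, then 7 for 3 periods, then back to 21.
Gain from deviating: (24−21) today; loss: (21−7) in each of the next 3 periods.
No-deviation condition: (21−7)(δ+…+δ^3) ≥ 24−21, i.e. δ+…+δ^3 ≥ 3/14.
At δ = 1/6: δ+…+δ^3 = 0.1991 < 0.2143.
So cooperation is not sustainable.

Yes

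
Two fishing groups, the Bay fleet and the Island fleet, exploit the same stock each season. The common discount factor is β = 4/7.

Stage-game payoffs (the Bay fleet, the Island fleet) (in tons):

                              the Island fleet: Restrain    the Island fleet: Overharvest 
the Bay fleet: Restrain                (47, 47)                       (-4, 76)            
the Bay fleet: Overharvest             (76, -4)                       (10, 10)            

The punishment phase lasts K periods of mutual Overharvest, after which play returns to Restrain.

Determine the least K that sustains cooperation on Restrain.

2

Need Σ_{k=1}^{K} β^k ≥ (76−47)/(47−10) = 0.7838 at β = 4/7.
At K = 1 the sum is 0.5714 < 0.7838; at K = 2 it is 0.8980 ≥ 0.7838.
So the minimum punishment length is K = 2.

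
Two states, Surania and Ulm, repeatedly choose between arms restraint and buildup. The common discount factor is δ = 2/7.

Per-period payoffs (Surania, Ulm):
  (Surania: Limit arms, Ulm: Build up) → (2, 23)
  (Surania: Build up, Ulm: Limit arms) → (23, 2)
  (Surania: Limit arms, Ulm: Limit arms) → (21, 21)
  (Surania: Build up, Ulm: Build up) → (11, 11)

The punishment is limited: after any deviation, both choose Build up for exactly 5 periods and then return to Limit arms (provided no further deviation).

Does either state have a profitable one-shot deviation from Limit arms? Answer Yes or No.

No

A one-shot deviation gives 23 now, then 11 for 5 periods, then back to 21.
Gain from deviating: (23−21) today; loss: (21−11) in each of the next 5 periods.
No-deviation condition: (21−11)(δ+…+δ^5) ≥ 23−21, i.e. δ+…+δ^5 ≥ 1/5.
At δ = 2/7: δ+…+δ^5 = 0.3992 ≥ 0.2000.
So cooperation is sustainable.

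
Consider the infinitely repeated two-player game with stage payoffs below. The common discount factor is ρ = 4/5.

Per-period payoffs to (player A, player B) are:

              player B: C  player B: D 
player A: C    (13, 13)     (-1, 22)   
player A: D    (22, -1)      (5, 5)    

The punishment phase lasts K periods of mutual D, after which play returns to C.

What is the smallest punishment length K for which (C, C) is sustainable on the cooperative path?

Need Σ_{k=1}^{K} ρ^k ≥ (22−13)/(13−5) = 1.1250 at ρ = 4/5.
At K = 1 the sum is 0.8000 < 1.1250; at K = 2 it is 1.4400 ≥ 1.1250.
So the minimum punishment length is K = 2.

2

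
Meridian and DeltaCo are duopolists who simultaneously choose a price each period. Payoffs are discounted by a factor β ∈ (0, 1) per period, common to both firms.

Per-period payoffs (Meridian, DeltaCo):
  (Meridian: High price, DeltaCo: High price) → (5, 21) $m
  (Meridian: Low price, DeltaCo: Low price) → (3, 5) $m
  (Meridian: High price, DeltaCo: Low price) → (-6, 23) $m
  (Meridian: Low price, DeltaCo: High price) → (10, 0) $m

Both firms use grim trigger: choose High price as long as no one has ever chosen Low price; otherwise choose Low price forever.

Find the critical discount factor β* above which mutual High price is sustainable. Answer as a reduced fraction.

5/7

Meridian's threshold: (10−5)/(10−3) = 5/7.
DeltaCo's threshold: (23−21)/(23−5) = 1/9.
5/7 > 1/9, so Meridian binds and β* = 5/7.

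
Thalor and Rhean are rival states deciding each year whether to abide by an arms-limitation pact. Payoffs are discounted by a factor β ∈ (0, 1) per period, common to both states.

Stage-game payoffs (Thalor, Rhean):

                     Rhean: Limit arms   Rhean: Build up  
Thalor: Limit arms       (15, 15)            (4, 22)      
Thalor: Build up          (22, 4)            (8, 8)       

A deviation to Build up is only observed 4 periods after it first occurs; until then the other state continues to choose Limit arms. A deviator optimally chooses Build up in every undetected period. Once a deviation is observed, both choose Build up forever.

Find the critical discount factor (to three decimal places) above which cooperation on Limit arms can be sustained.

0.841

The best deviation is to choose Build up for all 4 undetected periods, earning 22 each, then 8 forever once detected.
Deviation value: 22(1−β^4)/(1−β) + 8β^4/(1−β); cooperation value: 15/(1−β).
IC: 15 ≥ 22(1−β^4) + 8β^4 = 22 − 14β^4.
So β^4 ≥ 7/14 = 1/2, giving β ≥ (1/2)^(1/4) ≈ 0.841.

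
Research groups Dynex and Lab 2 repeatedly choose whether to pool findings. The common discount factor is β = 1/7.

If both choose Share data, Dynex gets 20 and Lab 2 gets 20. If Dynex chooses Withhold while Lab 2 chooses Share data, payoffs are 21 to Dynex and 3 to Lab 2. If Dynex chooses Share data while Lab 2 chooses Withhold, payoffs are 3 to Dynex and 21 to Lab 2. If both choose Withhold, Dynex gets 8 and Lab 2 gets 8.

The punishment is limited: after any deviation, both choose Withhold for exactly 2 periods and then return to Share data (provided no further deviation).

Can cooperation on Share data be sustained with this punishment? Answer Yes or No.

Yes

IC: β+…+β^2 ≥ (21−20)/(20−8) = 1/12.
At β = 1/7: partial sum = 0.1633 ≥ 0.0833. Cooperation sustainable.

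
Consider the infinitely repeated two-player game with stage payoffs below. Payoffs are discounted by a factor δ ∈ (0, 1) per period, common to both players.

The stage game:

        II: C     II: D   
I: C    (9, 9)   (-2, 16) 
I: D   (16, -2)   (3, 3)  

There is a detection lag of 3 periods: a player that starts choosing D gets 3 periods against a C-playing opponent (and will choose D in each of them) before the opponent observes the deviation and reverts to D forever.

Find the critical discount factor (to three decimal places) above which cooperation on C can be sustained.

A deviator earns 16 for 3 periods, then 3 forever; cooperating earns 9 forever. Multiplying the IC by (1−δ):
9 ≥ 16(1−δ^3) + 3δ^3, so 13·δ^3 ≥ 7 and δ^3 ≥ 7/13.
δ ≥ (7/13)^(1/3) ≈ 0.814.

0.814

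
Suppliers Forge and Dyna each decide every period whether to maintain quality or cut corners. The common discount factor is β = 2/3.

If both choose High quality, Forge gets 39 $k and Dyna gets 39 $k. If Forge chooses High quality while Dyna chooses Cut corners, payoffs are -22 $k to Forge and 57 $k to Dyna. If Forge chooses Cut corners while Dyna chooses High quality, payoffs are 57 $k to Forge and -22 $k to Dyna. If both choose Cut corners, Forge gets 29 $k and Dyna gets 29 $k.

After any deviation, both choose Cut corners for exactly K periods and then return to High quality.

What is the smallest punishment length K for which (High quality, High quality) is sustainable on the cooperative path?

Need Σ_{k=1}^{K} β^k ≥ (57−39)/(39−29) = 1.8000 at β = 2/3.
At K = 5 the sum is 1.7366 < 1.8000; at K = 6 it is 1.8244 ≥ 1.8000.
So the minimum punishment length is K = 6.

6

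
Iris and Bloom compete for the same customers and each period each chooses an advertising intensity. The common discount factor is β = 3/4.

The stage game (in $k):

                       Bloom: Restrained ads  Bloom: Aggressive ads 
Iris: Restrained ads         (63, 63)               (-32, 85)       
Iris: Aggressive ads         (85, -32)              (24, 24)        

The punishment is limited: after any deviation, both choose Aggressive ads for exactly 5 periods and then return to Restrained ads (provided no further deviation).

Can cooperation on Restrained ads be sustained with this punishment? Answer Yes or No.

IC: β+…+β^5 ≥ (85−63)/(63−24) = 22/39.
At β = 3/4: partial sum = 2.2881 ≥ 0.5641. Cooperation sustainable.

Yes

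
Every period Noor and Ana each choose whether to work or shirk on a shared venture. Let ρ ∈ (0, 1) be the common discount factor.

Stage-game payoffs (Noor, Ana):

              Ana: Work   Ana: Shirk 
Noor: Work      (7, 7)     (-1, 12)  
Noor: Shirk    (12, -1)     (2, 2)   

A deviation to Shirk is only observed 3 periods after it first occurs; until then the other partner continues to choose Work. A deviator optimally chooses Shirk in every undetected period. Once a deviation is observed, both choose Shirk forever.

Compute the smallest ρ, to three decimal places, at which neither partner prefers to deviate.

0.794

Deviating for the 3 undetected periods gains 12−7 = 5 per period over cooperation, then loses 7−2 = 5 per period forever once punishment starts.
Gain: 5(1 + ρ + … + ρ^2); loss: 5·ρ^3/(1−ρ).
No profitable deviation ⇔ 5(1−ρ^3) ≤ 5·ρ^3, i.e. ρ^3 ≥ 5/(5+5) = 1/2.
Hence ρ ≥ (1/2)^(1/3) ≈ 0.794.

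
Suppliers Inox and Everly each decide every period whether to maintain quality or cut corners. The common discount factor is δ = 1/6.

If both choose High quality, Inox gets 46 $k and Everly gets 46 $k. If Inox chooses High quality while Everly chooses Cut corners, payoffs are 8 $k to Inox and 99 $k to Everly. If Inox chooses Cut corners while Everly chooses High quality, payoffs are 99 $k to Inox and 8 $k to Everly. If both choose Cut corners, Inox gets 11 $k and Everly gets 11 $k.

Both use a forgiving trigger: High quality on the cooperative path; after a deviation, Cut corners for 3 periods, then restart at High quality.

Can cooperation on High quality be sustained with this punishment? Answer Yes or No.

No

A one-shot deviation gives 99 now, then 11 for 3 periods, then back to 46.
Gain from deviating: (99−46) today; loss: (46−11) in each of the next 3 periods.
No-deviation condition: (46−11)(δ+…+δ^3) ≥ 99−46, i.e. δ+…+δ^3 ≥ 53/35.
At δ = 1/6: δ+…+δ^3 = 0.1991 < 1.5143.
So cooperation is not sustainable.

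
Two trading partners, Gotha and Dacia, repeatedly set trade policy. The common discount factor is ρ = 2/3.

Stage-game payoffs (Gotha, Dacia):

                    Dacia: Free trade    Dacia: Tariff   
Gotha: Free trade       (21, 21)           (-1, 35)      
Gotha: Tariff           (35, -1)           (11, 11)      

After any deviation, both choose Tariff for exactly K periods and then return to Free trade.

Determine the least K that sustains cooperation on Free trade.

Need Σ_{k=1}^{K} ρ^k ≥ (35−21)/(21−11) = 1.4000 at ρ = 2/3.
At K = 2 the sum is 1.1111 < 1.4000; at K = 3 it is 1.4074 ≥ 1.4000.
So the minimum punishment length is K = 3.

3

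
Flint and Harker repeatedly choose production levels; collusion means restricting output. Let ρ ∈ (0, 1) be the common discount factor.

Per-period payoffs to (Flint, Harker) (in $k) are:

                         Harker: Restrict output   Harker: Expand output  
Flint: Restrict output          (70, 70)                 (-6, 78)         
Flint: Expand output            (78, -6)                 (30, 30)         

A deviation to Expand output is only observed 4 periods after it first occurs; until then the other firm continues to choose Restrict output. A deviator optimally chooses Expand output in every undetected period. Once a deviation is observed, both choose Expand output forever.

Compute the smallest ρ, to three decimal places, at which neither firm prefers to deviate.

0.639

Deviating for the 4 undetected periods gains 78−70 = 8 per period over cooperation, then loses 70−30 = 40 per period forever once punishment starts.
Gain: 8(1 + ρ + … + ρ^3); loss: 40·ρ^4/(1−ρ).
No profitable deviation ⇔ 8(1−ρ^4) ≤ 40·ρ^4, i.e. ρ^4 ≥ 8/(8+40) = 1/6.
Hence ρ ≥ (1/6)^(1/4) ≈ 0.639.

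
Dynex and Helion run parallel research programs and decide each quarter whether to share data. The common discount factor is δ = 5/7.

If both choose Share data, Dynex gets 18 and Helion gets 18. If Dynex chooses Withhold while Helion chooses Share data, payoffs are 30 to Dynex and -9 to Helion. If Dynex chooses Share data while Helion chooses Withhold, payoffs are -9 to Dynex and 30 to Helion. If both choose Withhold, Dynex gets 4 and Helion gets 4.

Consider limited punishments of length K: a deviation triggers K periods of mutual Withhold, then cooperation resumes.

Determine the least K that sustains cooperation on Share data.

2

IC: δ(1−δ^K)/(1−δ) ≥ (30−18)/(18−4) = 6/7.
With δ = 5/7: need 1 − δ^K ≥ 6/7·(1−5/7)/(5/7), i.e. δ^K ≤ 0.6571.
Since (5/7)^1 = 0.7143 and (5/7)^2 = 0.5102, the smallest such K is 2.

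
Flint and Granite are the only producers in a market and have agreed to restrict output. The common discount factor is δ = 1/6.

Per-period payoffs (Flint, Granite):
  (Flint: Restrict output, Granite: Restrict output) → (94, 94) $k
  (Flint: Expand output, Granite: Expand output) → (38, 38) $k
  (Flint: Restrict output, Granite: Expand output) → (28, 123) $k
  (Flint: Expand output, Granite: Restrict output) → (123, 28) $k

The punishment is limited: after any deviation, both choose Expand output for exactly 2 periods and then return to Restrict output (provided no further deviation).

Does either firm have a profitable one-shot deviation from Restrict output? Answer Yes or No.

Yes

IC: δ+…+δ^2 ≥ (123−94)/(94−38) = 29/56.
At δ = 1/6: partial sum = 0.1944 < 0.5179. Cooperation not sustainable.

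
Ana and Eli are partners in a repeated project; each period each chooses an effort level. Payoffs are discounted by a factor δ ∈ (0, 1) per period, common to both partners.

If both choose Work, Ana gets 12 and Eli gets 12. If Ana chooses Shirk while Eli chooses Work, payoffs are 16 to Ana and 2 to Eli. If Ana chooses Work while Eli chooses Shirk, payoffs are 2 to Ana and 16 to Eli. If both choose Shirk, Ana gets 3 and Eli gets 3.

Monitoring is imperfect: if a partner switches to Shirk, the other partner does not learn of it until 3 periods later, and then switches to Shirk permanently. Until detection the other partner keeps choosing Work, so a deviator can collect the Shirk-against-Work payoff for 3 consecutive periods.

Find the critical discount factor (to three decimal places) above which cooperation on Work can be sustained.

The best deviation is to choose Shirk for all 3 undetected periods, earning 16 each, then 3 forever once detected.
Deviation value: 16(1−δ^3)/(1−δ) + 3δ^3/(1−δ); cooperation value: 12/(1−δ).
IC: 12 ≥ 16(1−δ^3) + 3δ^3 = 16 − 13δ^3.
So δ^3 ≥ 4/13, giving δ ≥ (4/13)^(1/3) ≈ 0.675.

0.675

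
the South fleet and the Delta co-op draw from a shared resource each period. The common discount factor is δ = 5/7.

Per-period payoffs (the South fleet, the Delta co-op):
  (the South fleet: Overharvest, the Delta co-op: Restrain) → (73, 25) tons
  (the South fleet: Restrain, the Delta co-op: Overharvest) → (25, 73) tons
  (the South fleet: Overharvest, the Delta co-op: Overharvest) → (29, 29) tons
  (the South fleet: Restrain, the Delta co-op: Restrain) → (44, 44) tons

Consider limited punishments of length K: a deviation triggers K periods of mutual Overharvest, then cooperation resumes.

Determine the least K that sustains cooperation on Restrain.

IC: δ(1−δ^K)/(1−δ) ≥ (73−44)/(44−29) = 29/15.
With δ = 5/7: need 1 − δ^K ≥ 29/15·(1−5/7)/(5/7), i.e. δ^K ≤ 0.2267.
Since (5/7)^4 = 0.2603 and (5/7)^5 = 0.1859, the smallest such K is 5.

5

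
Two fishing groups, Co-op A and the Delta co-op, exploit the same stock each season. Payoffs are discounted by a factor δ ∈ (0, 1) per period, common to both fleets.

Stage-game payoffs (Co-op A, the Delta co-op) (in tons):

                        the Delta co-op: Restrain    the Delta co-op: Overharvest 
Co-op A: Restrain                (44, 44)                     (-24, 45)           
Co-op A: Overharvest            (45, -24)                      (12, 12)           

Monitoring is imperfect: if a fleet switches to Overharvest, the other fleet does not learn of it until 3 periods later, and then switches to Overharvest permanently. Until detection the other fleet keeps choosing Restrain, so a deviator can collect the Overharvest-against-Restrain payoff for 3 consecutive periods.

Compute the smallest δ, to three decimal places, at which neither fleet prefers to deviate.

Deviating for the 3 undetected periods gains 45−44 = 1 per period over cooperation, then loses 44−12 = 32 per period forever once punishment starts.
Gain: 1(1 + δ + … + δ^2); loss: 32·δ^3/(1−δ).
No profitable deviation ⇔ 1(1−δ^3) ≤ 32·δ^3, i.e. δ^3 ≥ 1/(1+32) = 1/33.
Hence δ ≥ (1/33)^(1/3) ≈ 0.312.

0.312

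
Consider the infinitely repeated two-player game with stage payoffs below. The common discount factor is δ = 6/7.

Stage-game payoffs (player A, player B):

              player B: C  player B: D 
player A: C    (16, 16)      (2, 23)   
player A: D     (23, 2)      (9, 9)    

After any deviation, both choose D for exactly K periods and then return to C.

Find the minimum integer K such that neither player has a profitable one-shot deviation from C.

Need Σ_{k=1}^{K} δ^k ≥ (23−16)/(16−9) = 1.0000 at δ = 6/7.
At K = 1 the sum is 0.8571 < 1.0000; at K = 2 it is 1.5918 ≥ 1.0000.
So the minimum punishment length is K = 2.

2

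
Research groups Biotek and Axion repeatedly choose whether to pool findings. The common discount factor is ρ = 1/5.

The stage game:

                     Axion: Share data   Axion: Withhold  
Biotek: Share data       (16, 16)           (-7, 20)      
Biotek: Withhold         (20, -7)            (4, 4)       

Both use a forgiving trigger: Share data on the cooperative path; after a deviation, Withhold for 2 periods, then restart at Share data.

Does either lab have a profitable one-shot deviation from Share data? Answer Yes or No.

Comparing payoff streams over the 3 periods until play realigns: cooperate → 16(1+ρ+…+ρ^2); deviate → 20 + 4(ρ+…+ρ^2).
Cooperation is sustained iff (16−4)(ρ+…+ρ^2) ≥ 20−16.
ρ+…+ρ^2 = 1/5·(1−(1/5)^2)/(1−1/5) = 0.2400, and (20−16)/(16−4) = 0.3333.
0.2400 < 0.3333, so cooperation is not sustainable.

Yes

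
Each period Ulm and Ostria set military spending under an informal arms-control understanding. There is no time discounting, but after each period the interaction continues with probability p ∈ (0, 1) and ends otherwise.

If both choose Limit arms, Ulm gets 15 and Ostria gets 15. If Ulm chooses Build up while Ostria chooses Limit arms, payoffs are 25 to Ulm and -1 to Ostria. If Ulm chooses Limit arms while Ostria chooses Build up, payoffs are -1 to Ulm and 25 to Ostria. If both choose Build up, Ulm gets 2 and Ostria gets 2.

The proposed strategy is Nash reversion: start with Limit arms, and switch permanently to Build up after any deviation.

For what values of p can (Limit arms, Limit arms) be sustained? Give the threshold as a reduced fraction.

10/23

Expected cooperation value is 15 + p·15 + p²·15 + … = 15/(1−p); deviation gives 25 + p·2/(1−p).
15 ≥ 25(1−p) + 2p ⇒ 23p ≥ 10 ⇒ p ≥ 10/23.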